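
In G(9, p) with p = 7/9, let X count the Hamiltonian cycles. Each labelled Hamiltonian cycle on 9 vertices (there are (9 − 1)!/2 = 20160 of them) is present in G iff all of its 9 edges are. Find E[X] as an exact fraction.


K_9 has (9 − 1)!/2 = 20160 labelled Hamiltonian cycles.
For each such Hamiltonian cycle H, let X_H = 1 if all 9 edges of H are present in G. Then P[X_H = 1] = p^{9} = (7/9)^{9} = 40353607/387420489.
By linearity: E[X] = Σ_H E[X_H] = 20160 · p^{9} = 20160 · 40353607/387420489 = 90392079680/43046721.
Numerically: E[X] ≈ 2099.86.

E[X] = 20160 · (7/9)^{9} = 90392079680/43046721 ≈ 2099.86.


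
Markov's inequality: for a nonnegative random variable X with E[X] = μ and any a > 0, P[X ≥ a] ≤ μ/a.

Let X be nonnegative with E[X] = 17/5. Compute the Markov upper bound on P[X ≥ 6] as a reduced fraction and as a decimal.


μ = E[X] = 17/5, a = 6.
Markov: P[X ≥ 6] ≤ μ/a = (17/5)/6 = 17/30.
Numerically: ≈ 0.567.
(Since a = 6 > μ = 3.400, the bound 17/30 is < 1 and informative.)

P[X ≥ 6] ≤ 17/30 ≈ 0.567.


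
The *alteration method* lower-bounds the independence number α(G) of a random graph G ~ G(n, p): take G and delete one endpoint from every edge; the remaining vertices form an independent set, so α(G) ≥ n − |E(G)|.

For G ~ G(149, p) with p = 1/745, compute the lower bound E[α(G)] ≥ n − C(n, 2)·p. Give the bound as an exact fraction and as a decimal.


E[|E(G)|] = C(149, 2)·p = 11026 · (1/745) = 74/5.
E[α(G)] ≥ n − E[|E(G)|] = 149 − 74/5 = 671/5.
Numerically: ≈ 134.200.
(This is only a lower bound; the true E[α(G)] may be larger.)

E[α(G)] ≥ 671/5 ≈ 134.200.


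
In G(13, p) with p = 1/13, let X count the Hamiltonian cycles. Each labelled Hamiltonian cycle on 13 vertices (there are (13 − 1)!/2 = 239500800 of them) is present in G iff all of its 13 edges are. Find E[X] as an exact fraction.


K_13 has (13 − 1)!/2 = 239500800 labelled Hamiltonian cycles.
For each such Hamiltonian cycle H, let X_H = 1 if all 13 edges of H are present in G. Then P[X_H = 1] = p^{13} = (1/13)^{13} = 1/302875106592253.
Summing the indicators: E[X] = Σ_H E[X_H] = 239500800 · p^{13} = 239500800 · 1/302875106592253 = 239500800/302875106592253.
Numerically: E[X] ≈ 7.91e-07.

E[X] = 239500800 · (1/13)^{13} = 239500800/302875106592253 ≈ 7.91e-07.


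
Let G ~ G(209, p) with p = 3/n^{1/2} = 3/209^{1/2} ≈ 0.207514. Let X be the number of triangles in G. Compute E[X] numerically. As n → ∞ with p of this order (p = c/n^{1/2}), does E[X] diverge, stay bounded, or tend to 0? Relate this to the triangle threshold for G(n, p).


Number of potential triangles: C(209, 3) = 1499784.
Each occurs with probability p³ ≈ (0.207514)³ ≈ 8.93602417e-03.
By linearity: E[X] = C(209, 3)·p³ ≈ 1499784 · 8.93602417e-03 ≈ 13402.106080.
Since α = 1/2 < 1, p = c/n^{1/2} ≫ 1/n is above the triangle threshold p ~ 1/n. Asymptotically E[X] ~ (c³/6)·n^{3(1−α)} = (3³/6)·n^{1.5} → ∞; triangles are abundant w.h.p.

E[X] ≈ 13402.106080; in regime p = Θ(1/n^{1/2}) E[X] diverges (above the triangle threshold p ~ 1/n).


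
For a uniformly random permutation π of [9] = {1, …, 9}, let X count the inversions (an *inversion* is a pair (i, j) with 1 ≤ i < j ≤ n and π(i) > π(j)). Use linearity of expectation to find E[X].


Write X = Σ X_I over the C(9, 2) = 36 pairs i < j, with X_I the indicator of one inversion.
There are 36 indicators.
For each fixed pair i < j, the values π(i) and π(j) are two distinct elements of {1, …, 9} in uniformly random order; by symmetry P[π(i) > π(j)] = 1/2.
By linearity: E[X] = 36 · (1/2) = C(9, 2) · (1/2) = 36/2 = 18 ≈ 18.0000.

E[X] = 18 = 18.0000.


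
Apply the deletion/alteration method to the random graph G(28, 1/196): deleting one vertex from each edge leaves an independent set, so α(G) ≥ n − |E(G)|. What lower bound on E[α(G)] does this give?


E[|E(G)|] = C(28, 2)·p = 378 · (1/196) = 27/14.
E[α(G)] ≥ n − E[|E(G)|] = 28 − 27/14 = 365/14.
Numerically: ≈ 26.0714.
(This is only a lower bound; the true E[α(G)] may be larger.)

E[α(G)] ≥ 365/14 ≈ 26.0714.


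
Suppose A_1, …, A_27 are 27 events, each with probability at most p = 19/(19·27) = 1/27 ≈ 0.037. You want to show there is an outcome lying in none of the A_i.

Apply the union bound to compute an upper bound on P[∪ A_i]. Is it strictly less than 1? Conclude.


Union bound: P[∪_{i=1}^{27} A_i] ≤ Σ_i P[A_i] ≤ 27·p = 27·(1/27) = 1.
Numerically: 1 ≈ 1.000.
Is 1 < 1? NO.
Since the bound 1 is ≥ 1, the union bound is uninformative here; it does NOT by itself certify existence.

27·p = 1 ≈ 1.000; existence NOT certified by the union bound.


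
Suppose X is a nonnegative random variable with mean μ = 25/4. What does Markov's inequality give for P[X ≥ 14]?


μ = E[X] = 25/4, a = 14.
Markov: P[X ≥ 14] ≤ μ/a = (25/4)/14 = 25/56.
Numerically: ≈ 0.446.
(Since a = 14 > μ = 6.250, the bound 25/56 is < 1 and informative.)

P[X ≥ 14] ≤ 25/56 ≈ 0.446.


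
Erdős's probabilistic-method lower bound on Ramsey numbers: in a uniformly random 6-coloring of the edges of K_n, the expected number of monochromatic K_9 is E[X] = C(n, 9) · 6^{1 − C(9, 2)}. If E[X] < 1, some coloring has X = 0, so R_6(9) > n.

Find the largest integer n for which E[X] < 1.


We need C(n, 9) · 6^{1 − 36} < 1, i.e. C(n, 9) < 6^{36 − 1} = 1719070799748422591028658176.
Check values of n near the boundary:
  n = 4406: C(4406, 9) = 1710356485221788389505285700; 1710356485221788389505285700 < 1719070799748422591028658176? YES
  n = 4407: C(4407, 9) = 1713856532599459170657070050; 1713856532599459170657070050 < 1719070799748422591028658176? YES
  n = 4408: C(4408, 9) = 1717362945146264156457459600; 1717362945146264156457459600 < 1719070799748422591028658176? YES
  n = 4409: C(4409, 9) = 1720875732988608787686577131; 1720875732988608787686577131 < 1719070799748422591028658176? NO
The largest n with C(n, 9) < 1719070799748422591028658176 is n = 4408 (where E[X] = 35778394690547169926197075/35813974994758803979763712 ≈ 0.9990). Hence R_6(9) > 4408, i.e. R_6(9) ≥ 4409.

Largest n = 4408; hence R_6(9) > 4408.


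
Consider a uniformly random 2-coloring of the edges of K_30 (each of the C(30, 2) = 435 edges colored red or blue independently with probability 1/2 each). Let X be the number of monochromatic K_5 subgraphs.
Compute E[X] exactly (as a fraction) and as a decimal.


Let X = Σ_S X_S over the C(30, 5) = 142506 subsets S of size 5, where X_S = 1 if the K_5 on S is monochromatic.
For a fixed S, the K_5 on S has C(5, 2) = 10 edges. P[all 10 edges red] = (1/2)^10, and likewise for blue, so P[monochromatic] = 2·(1/2)^10 = 2^{1 − 10} = 1/512.
By linearity: E[X] = C(30, 5) · 2^{1 − 10} = 142506 · 1/512 = 71253/256.
Numerically: E[X] ≈ 278.332031.

E[X] = C(30,5)·2^(1−C(5,2)) = 71253/256 ≈ 278.332031.


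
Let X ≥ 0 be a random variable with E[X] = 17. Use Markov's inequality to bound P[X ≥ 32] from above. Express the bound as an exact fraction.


μ = E[X] = 17, a = 32.
Markov: P[X ≥ 32] ≤ μ/a = (17)/32 = 17/32.
Numerically: ≈ 0.5312.
(Since a = 32 > μ = 17.0000, the bound 17/32 is < 1 and informative.)

P[X ≥ 32] ≤ 17/32 ≈ 0.5312.


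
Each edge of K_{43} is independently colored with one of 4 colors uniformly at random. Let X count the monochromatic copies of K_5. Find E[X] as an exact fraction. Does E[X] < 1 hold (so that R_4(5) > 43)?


E[X] = C(43, 5) · 4^{1 − 10} = 962598 · 4^{−9} = 962598/262144.
As a reduced fraction: E[X] = 481299/131072 ≈ 3.672020.
Is E[X] < 1? NO.
Since E[X] ≥ 1, the first-moment bound is inconclusive at n = 43; it does NOT by itself certify R_4(5) > 43.

E[X] = 481299/131072 ≈ 3.672020; E[X] ≥ 1; first-moment method inconclusive here.


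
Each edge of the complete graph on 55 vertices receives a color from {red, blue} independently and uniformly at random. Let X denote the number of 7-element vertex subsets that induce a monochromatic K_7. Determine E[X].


Let X = Σ_S X_S over the C(55, 7) = 202927725 subsets S of size 7, where X_S = 1 if the K_7 on S is monochromatic.
For a fixed S, the K_7 on S has C(7, 2) = 21 edges. P[all 21 edges red] = (1/2)^21, and likewise for blue, so P[monochromatic] = 2·(1/2)^21 = 2^{1 − 21} = 1/1048576.
By linearity: E[X] = C(55, 7) · 2^{1 − 21} = 202927725 · 1/1048576 = 202927725/1048576.
Numerically: E[X] ≈ 193.526959.

E[X] = C(55,7)·2^(1−C(7,2)) = 202927725/1048576 ≈ 193.526959.


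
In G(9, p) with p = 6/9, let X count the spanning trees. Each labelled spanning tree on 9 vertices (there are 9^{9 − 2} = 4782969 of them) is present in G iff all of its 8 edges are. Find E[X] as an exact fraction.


K_9 has 9^{9 − 2} = 4782969 labelled spanning trees.
For each such spanning tree H, let X_H = 1 if all 8 edges of H are present in G. Then P[X_H = 1] = p^{8} = (2/3)^{8} = 256/6561.
Summing the indicators: E[X] = Σ_H E[X_H] = 4782969 · p^{8} = 4782969 · 256/6561 = 186624.
Numerically: E[X] ≈ 1.8662e+05.

E[X] = 4782969 · (2/3)^{8} = 186624 ≈ 1.8662e+05.


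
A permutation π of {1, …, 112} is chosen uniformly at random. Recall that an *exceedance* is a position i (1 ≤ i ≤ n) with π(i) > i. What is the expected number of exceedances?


Write X = Σ_{i=1}^{112} X_i, where X_i = 1_{π(i) > i}.
For each fixed i, π(i) is uniform over {1, …, 112} (marginal of a uniform permutation), so P[π(i) > i] = (n − i)/n. Summing: Σ_{i=1}^{112} (n − i)/n = (0 + 1 + … + 111)/112 = 112(112 − 1)/(2·112) = (112 − 1)/2.
Hence E[X] = Σ_{i=1}^{112} (112 − i)/112 = 111/2 ≈ 55.50000.

E[X] = 111/2 = 55.50000.


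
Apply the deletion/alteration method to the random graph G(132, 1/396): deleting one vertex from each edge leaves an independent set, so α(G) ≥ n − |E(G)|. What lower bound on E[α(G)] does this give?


E[|E(G)|] = C(132, 2)·p = 8646 · (1/396) = 131/6.
E[α(G)] ≥ n − E[|E(G)|] = 132 − 131/6 = 661/6.
Numerically: ≈ 110.1667.
(This is only a lower bound; the true E[α(G)] may be larger.)

E[α(G)] ≥ 661/6 ≈ 110.1667.


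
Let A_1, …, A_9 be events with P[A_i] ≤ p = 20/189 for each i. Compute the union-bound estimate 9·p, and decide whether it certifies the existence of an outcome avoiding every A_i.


Union bound: P[∪_{i=1}^{9} A_i] ≤ Σ_i P[A_i] ≤ 9·p = 9·(20/189) = 20/21.
Numerically: 20/21 ≈ 0.952.
Is 20/21 < 1? YES.
Since P[∪ A_i] ≤ 20/21 < 1, the complement has P[∩ A_i^c] ≥ 1 − 20/21 = 1/21 > 0, so some outcome avoids every A_i.

9·p = 20/21 ≈ 0.952; existence CERTIFIED by the union bound.


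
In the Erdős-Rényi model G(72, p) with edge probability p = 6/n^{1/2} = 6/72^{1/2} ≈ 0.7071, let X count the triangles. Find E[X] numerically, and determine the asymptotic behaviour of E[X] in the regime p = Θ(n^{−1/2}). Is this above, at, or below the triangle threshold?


Number of potential triangles: C(72, 3) = 59640.
Each occurs with probability p³ ≈ (0.7071)³ ≈ 3.535534e-01.
By linearity: E[X] = C(72, 3)·p³ ≈ 59640 · 3.535534e-01 ≈ 21085.9242.
Since α = 1/2 < 1, p = c/n^{1/2} ≫ 1/n is above the triangle threshold p ~ 1/n. Asymptotically E[X] ~ (c³/6)·n^{3(1−α)} = (6³/6)·n^{1.5} → ∞; triangles are abundant w.h.p.

E[X] ≈ 21085.9242; in regime p = Θ(1/n^{1/2}) E[X] diverges (above the triangle threshold p ~ 1/n).


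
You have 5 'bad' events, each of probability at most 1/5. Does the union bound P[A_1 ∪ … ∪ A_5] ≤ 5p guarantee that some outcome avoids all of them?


Union bound: P[∪_{i=1}^{5} A_i] ≤ Σ_i P[A_i] ≤ 5·p = 5·(1/5) = 1.
Numerically: 1 ≈ 1.0000000.
Is 1 < 1? NO.
Since the bound 1 is ≥ 1, the union bound is uninformative here; it does NOT by itself certify existence.

5·p = 1 ≈ 1.0000000; existence NOT certified by the union bound.


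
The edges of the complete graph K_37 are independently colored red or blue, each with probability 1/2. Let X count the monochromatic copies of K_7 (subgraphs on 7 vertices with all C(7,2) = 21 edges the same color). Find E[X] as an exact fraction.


Let X = Σ_S X_S over the C(37, 7) = 10295472 subsets S of size 7, where X_S = 1 if the K_7 on S is monochromatic.
For a fixed S, the K_7 on S has C(7, 2) = 21 edges. P[all 21 edges red] = (1/2)^21, and likewise for blue, so P[monochromatic] = 2·(1/2)^21 = 2^{1 − 21} = 1/1048576.
Summing: E[X] = C(37, 7) · 2^{1 − 21} = 10295472 · 1/1048576 = 643467/65536.
Numerically: E[X] ≈ 9.8185.

E[X] = C(37,7)·2^(1−C(7,2)) = 643467/65536 ≈ 9.8185.


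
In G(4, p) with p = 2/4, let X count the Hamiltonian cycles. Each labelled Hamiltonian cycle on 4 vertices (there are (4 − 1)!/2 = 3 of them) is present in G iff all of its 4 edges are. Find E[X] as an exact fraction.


K_4 has (4 − 1)!/2 = 3 labelled Hamiltonian cycles.
For each such Hamiltonian cycle H, let X_H = 1 if all 4 edges of H are present in G. Then P[X_H = 1] = p^{4} = (1/2)^{4} = 1/16.
By linearity: E[X] = Σ_H E[X_H] = 3 · p^{4} = 3 · 1/16 = 3/16.
Numerically: E[X] ≈ 0.1875.

E[X] = 3 · (1/2)^{4} = 3/16 ≈ 0.1875.


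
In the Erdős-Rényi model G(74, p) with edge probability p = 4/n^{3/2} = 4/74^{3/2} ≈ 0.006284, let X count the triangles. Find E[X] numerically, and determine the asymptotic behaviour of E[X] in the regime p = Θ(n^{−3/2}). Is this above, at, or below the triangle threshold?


Number of potential triangles: C(74, 3) = 64824.
Each occurs with probability p³ ≈ (0.006284)³ ≈ 2.481060e-07.
By linearity: E[X] = C(74, 3)·p³ ≈ 64824 · 2.481060e-07 ≈ 0.0161.
Since α = 3/2 > 1, p = c/n^{3/2} = o(1/n) is below the triangle threshold p ~ 1/n. Asymptotically E[X] ~ (c³/6)·n^{3(1−α)} = (4³/6)·n^{-1.5} → 0, so by Markov's inequality G has no triangles w.h.p.

E[X] ≈ 0.0161; in regime p = Θ(1/n^{3/2}) E[X] tends to 0 (below the triangle threshold p ~ 1/n).


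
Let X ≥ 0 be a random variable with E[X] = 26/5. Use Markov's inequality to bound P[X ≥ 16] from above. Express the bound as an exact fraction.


μ = E[X] = 26/5, a = 16.
Markov: P[X ≥ 16] ≤ μ/a = (26/5)/16 = 13/40.
Numerically: ≈ 0.3250.
(Since a = 16 > μ = 5.2000, the bound 13/40 is < 1 and informative.)

P[X ≥ 16] ≤ 13/40 ≈ 0.3250.


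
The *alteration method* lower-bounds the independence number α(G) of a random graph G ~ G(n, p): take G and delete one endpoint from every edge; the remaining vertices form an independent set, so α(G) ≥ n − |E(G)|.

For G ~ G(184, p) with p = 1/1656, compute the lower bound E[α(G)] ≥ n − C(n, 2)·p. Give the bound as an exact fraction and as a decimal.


E[|E(G)|] = C(184, 2)·p = 16836 · (1/1656) = 61/6.
E[α(G)] ≥ n − E[|E(G)|] = 184 − 61/6 = 1043/6.
Numerically: ≈ 173.833.
(This is only a lower bound; the true E[α(G)] may be larger.)

E[α(G)] ≥ 1043/6 ≈ 173.833.


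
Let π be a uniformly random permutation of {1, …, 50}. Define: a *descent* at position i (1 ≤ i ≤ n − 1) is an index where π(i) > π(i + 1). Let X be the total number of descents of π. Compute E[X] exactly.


Write X = Σ X_I over i = 1, …, 49, with X_I the indicator of one descent.
There are 49 indicators.
For each fixed i, the pair (π(i), π(i+1)) is a uniformly random ordered pair of distinct values from {1, …, 50}; by symmetry P[π(i) > π(i+1)] = 1/2.
By linearity: E[X] = 49 · (1/2) = (50 − 1) · (1/2) = 49/2 ≈ 24.5000.

E[X] = 49/2 = 24.5000.


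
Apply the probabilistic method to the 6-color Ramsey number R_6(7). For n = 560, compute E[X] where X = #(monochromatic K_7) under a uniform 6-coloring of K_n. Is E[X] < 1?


E[X] = C(560, 7) · 6^{1 − 21} = 3300169391659920 · 6^{−20} = 3300169391659920/3656158440062976.
As a reduced fraction: E[X] = 68753528992915/76169967501312 ≈ 0.90263.
Is E[X] < 1? YES.
Since E[X] < 1, there exists a 6-coloring of K_{560} with no monochromatic K_7; hence R_6(7) > 560.

E[X] = 68753528992915/76169967501312 ≈ 0.90263; E[X] < 1, so R_6(7) > 560.


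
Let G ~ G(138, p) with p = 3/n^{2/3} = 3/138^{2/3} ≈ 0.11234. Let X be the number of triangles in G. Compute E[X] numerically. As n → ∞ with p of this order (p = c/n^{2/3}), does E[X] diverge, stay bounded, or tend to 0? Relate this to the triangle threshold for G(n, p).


Number of potential triangles: C(138, 3) = 428536.
Each occurs with probability p³ ≈ (0.11234)³ ≈ 1.4177694e-03.
By linearity: E[X] = C(138, 3)·p³ ≈ 428536 · 1.4177694e-03 ≈ 607.56522.
Since α = 2/3 < 1, p = c/n^{2/3} ≫ 1/n is above the triangle threshold p ~ 1/n. Asymptotically E[X] ~ (c³/6)·n^{3(1−α)} = (3³/6)·n^{1} → ∞; triangles are abundant w.h.p.

E[X] ≈ 607.56522; in regime p = Θ(1/n^{2/3}) E[X] diverges (above the triangle threshold p ~ 1/n).


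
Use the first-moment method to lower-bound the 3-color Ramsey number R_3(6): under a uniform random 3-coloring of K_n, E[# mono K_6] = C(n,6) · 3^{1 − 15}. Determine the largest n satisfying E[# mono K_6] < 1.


We need C(n, 6) · 3^{1 − 15} < 1, i.e. C(n, 6) < 3^{15 − 1} = 4782969.
Check values of n near the boundary:
  n = 40: C(40, 6) = 3838380; 3838380 < 4782969? YES
  n = 41: C(41, 6) = 4496388; 4496388 < 4782969? YES
  n = 42: C(42, 6) = 5245786; 5245786 < 4782969? NO
  n = 43: C(43, 6) = 6096454; 6096454 < 4782969? NO
  n = 44: C(44, 6) = 7059052; 7059052 < 4782969? NO
The largest n with C(n, 6) < 4782969 is n = 41 (where E[X] = 1498796/1594323 ≈ 0.940). Hence R_3(6) > 41, i.e. R_3(6) ≥ 42.

Largest n = 41; hence R_3(6) > 41.


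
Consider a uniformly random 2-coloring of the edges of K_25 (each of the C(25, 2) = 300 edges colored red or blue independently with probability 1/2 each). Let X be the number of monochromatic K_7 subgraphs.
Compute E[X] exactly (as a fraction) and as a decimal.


Let X = Σ_S X_S over the C(25, 7) = 480700 subsets S of size 7, where X_S = 1 if the K_7 on S is monochromatic.
For a fixed S, the K_7 on S has C(7, 2) = 21 edges. P[all 21 edges red] = (1/2)^21, and likewise for blue, so P[monochromatic] = 2·(1/2)^21 = 2^{1 − 21} = 1/1048576.
By linearity of expectation: E[X] = C(25, 7) · 2^{1 − 21} = 480700 · 1/1048576 = 120175/262144.
Numerically: E[X] ≈ 0.458431.

E[X] = C(25,7)·2^(1−C(7,2)) = 120175/262144 ≈ 0.458431.


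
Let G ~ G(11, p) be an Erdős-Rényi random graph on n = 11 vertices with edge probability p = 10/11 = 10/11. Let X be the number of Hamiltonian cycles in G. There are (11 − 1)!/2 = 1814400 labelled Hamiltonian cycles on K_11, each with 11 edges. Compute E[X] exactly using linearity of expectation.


K_11 has (11 − 1)!/2 = 1814400 labelled Hamiltonian cycles.
For each such Hamiltonian cycle H, let X_H = 1 if all 11 edges of H are present in G. Then P[X_H = 1] = p^{11} = (10/11)^{11} = 100000000000/285311670611.
By linearity: E[X] = Σ_H E[X_H] = 1814400 · p^{11} = 1814400 · 100000000000/285311670611 = 181440000000000000/285311670611.
Numerically: E[X] ≈ 6.3594e+05.

E[X] = 1814400 · (10/11)^{11} = 181440000000000000/285311670611 ≈ 6.3594e+05.


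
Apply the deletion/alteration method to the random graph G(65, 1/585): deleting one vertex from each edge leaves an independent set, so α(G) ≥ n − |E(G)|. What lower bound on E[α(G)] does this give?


E[|E(G)|] = C(65, 2)·p = 2080 · (1/585) = 32/9.
E[α(G)] ≥ n − E[|E(G)|] = 65 − 32/9 = 553/9.
Numerically: ≈ 61.444.
(This is only a lower bound; the true E[α(G)] may be larger.)

E[α(G)] ≥ 553/9 ≈ 61.444.


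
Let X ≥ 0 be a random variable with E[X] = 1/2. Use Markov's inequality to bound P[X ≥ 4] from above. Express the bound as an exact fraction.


μ = E[X] = 1/2, a = 4.
Markov: P[X ≥ 4] ≤ μ/a = (1/2)/4 = 1/8.
Numerically: ≈ 0.12500.
(Since a = 4 > μ = 0.50000, the bound 1/8 is < 1 and informative.)

P[X ≥ 4] ≤ 1/8 ≈ 0.12500.


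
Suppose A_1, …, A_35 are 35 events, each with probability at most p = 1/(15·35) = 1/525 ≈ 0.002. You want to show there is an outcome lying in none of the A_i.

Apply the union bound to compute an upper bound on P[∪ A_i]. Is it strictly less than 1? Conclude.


Union bound: P[∪_{i=1}^{35} A_i] ≤ Σ_i P[A_i] ≤ 35·p = 35·(1/525) = 1/15.
Numerically: 1/15 ≈ 0.067.
Is 1/15 < 1? YES.
Since P[∪ A_i] ≤ 1/15 < 1, the complement has P[∩ A_i^c] ≥ 1 − 1/15 = 14/15 > 0, so some outcome avoids every A_i.

35·p = 1/15 ≈ 0.067; existence CERTIFIED by the union bound.


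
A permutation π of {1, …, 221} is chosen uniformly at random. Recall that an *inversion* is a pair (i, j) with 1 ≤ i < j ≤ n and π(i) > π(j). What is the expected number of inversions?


Write X = Σ X_I over the C(221, 2) = 24310 pairs i < j, with X_I the indicator of one inversion.
There are 24310 indicators.
For each fixed pair i < j, the values π(i) and π(j) are two distinct elements of {1, …, 221} in uniformly random order; by symmetry P[π(i) > π(j)] = 1/2.
By linearity: E[X] = 24310 · (1/2) = C(221, 2) · (1/2) = 24310/2 = 12155 ≈ 12155.00000.

E[X] = 12155 = 12155.00000.


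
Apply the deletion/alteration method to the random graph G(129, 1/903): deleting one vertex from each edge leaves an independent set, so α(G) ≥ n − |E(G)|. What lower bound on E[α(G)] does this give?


E[|E(G)|] = C(129, 2)·p = 8256 · (1/903) = 64/7.
E[α(G)] ≥ n − E[|E(G)|] = 129 − 64/7 = 839/7.
Numerically: ≈ 119.857.
(This is only a lower bound; the true E[α(G)] may be larger.)

E[α(G)] ≥ 839/7 ≈ 119.857.


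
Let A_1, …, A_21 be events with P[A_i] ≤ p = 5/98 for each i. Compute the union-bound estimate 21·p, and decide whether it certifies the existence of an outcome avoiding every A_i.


Union bound: P[∪_{i=1}^{21} A_i] ≤ Σ_i P[A_i] ≤ 21·p = 21·(5/98) = 15/14.
Numerically: 15/14 ≈ 1.071429.
Is 15/14 < 1? NO.
Since the bound 15/14 is ≥ 1, the union bound is uninformative here; it does NOT by itself certify existence.

21·p = 15/14 ≈ 1.071429; existence NOT certified by the union bound.


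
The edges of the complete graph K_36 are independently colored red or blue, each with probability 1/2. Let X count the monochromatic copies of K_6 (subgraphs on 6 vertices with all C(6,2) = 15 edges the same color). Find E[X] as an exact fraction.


Let X = Σ_S X_S over the C(36, 6) = 1947792 subsets S of size 6, where X_S = 1 if the K_6 on S is monochromatic.
For a fixed S, the K_6 on S has C(6, 2) = 15 edges. P[all 15 edges red] = (1/2)^15, and likewise for blue, so P[monochromatic] = 2·(1/2)^15 = 2^{1 − 15} = 1/16384.
Summing: E[X] = C(36, 6) · 2^{1 − 15} = 1947792 · 1/16384 = 121737/1024.
Numerically: E[X] ≈ 118.88379.

E[X] = C(36,6)·2^(1−C(6,2)) = 121737/1024 ≈ 118.88379.


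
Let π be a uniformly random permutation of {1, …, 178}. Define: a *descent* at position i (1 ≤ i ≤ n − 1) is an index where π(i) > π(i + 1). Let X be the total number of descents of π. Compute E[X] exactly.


Write X = Σ X_I over i = 1, …, 177, with X_I the indicator of one descent.
There are 177 indicators.
For each fixed i, the pair (π(i), π(i+1)) is a uniformly random ordered pair of distinct values from {1, …, 178}; by symmetry P[π(i) > π(i+1)] = 1/2.
By linearity: E[X] = 177 · (1/2) = (178 − 1) · (1/2) = 177/2 ≈ 88.500000.

E[X] = 177/2 = 88.500000.


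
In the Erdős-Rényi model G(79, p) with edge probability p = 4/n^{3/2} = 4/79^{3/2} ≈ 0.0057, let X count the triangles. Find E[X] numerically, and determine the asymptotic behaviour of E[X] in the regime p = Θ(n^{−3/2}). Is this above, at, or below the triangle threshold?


Number of potential triangles: C(79, 3) = 79079.
Each occurs with probability p³ ≈ (0.0057)³ ≈ 1.84866e-07.
By linearity: E[X] = C(79, 3)·p³ ≈ 79079 · 1.84866e-07 ≈ 0.015.
Since α = 3/2 > 1, p = c/n^{3/2} = o(1/n) is below the triangle threshold p ~ 1/n. Asymptotically E[X] ~ (c³/6)·n^{3(1−α)} = (4³/6)·n^{-1.5} → 0, so by Markov's inequality G has no triangles w.h.p.

E[X] ≈ 0.015; in regime p = Θ(1/n^{3/2}) E[X] tends to 0 (below the triangle threshold p ~ 1/n).


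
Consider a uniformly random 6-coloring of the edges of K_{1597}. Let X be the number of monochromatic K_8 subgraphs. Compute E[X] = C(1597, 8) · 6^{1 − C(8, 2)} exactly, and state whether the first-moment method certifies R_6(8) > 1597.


E[X] = C(1597, 8) · 6^{1 − 28} = 1031080153060953275445 · 6^{−27} = 1031080153060953275445/1023490369077469249536.
As a reduced fraction: E[X] = 38188153817072343535/37907050706572935168 ≈ 1.00742.
Is E[X] < 1? NO.
Since E[X] ≥ 1, the first-moment bound is inconclusive at n = 1597; it does NOT by itself certify R_6(8) > 1597.

E[X] = 38188153817072343535/37907050706572935168 ≈ 1.00742; E[X] ≥ 1; first-moment method inconclusive here.


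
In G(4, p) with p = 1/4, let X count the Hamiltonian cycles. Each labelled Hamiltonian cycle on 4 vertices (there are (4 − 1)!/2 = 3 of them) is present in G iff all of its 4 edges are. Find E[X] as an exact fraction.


K_4 has (4 − 1)!/2 = 3 labelled Hamiltonian cycles.
For each such Hamiltonian cycle H, let X_H = 1 if all 4 edges of H are present in G. Then P[X_H = 1] = p^{4} = (1/4)^{4} = 1/256.
By linearity: E[X] = Σ_H E[X_H] = 3 · p^{4} = 3 · 1/256 = 3/256.
Numerically: E[X] ≈ 0.011719.

E[X] = 3 · (1/4)^{4} = 3/256 ≈ 0.011719.


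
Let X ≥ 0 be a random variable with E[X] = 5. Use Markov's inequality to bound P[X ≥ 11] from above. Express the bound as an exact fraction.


μ = E[X] = 5, a = 11.
Markov: P[X ≥ 11] ≤ μ/a = (5)/11 = 5/11.
Numerically: ≈ 0.45455.
(Since a = 11 > μ = 5.00000, the bound 5/11 is < 1 and informative.)

P[X ≥ 11] ≤ 5/11 ≈ 0.45455.


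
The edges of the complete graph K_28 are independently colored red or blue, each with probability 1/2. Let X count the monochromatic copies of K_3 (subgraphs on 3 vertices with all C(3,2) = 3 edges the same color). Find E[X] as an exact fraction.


Let X = Σ_S X_S over the C(28, 3) = 3276 subsets S of size 3, where X_S = 1 if the K_3 on S is monochromatic.
For a fixed S, the K_3 on S has C(3, 2) = 3 edges. P[all 3 edges red] = (1/2)^3, and likewise for blue, so P[monochromatic] = 2·(1/2)^3 = 2^{1 − 3} = 1/4.
By linearity: E[X] = C(28, 3) · 2^{1 − 3} = 3276 · 1/4 = 819.
Numerically: E[X] ≈ 819.00000.

E[X] = C(28,3)·2^(1−C(3,2)) = 819 ≈ 819.00000.


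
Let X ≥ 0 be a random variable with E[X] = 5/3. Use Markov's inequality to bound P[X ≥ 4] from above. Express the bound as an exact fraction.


μ = E[X] = 5/3, a = 4.
Markov: P[X ≥ 4] ≤ μ/a = (5/3)/4 = 5/12.
Numerically: ≈ 0.417.
(Since a = 4 > μ = 1.667, the bound 5/12 is < 1 and informative.)

P[X ≥ 4] ≤ 5/12 ≈ 0.417.


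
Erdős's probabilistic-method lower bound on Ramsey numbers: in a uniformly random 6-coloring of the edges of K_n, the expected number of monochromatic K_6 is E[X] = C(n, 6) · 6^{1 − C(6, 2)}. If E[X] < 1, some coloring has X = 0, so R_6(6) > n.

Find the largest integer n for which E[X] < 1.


We need C(n, 6) · 6^{1 − 15} < 1, i.e. C(n, 6) < 6^{15 − 1} = 78364164096.
Check values of n near the boundary:
  n = 197: C(197, 6) = 75176946208; 75176946208 < 78364164096? YES
  n = 198: C(198, 6) = 77526225777; 77526225777 < 78364164096? YES
  n = 199: C(199, 6) = 79936367511; 79936367511 < 78364164096? NO
  n = 200: C(200, 6) = 82408626300; 82408626300 < 78364164096? NO
The largest n with C(n, 6) < 78364164096 is n = 198 (where E[X] = 25842075259/26121388032 ≈ 0.98931). Hence R_6(6) > 198, i.e. R_6(6) ≥ 199.

Largest n = 198; hence R_6(6) > 198.


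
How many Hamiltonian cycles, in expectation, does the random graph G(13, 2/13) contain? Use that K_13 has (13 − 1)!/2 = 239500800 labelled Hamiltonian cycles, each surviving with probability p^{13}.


K_13 has (13 − 1)!/2 = 239500800 labelled Hamiltonian cycles.
For each such Hamiltonian cycle H, let X_H = 1 if all 13 edges of H are present in G. Then P[X_H = 1] = p^{13} = (2/13)^{13} = 8192/302875106592253.
By linearity: E[X] = Σ_H E[X_H] = 239500800 · p^{13} = 239500800 · 8192/302875106592253 = 1961990553600/302875106592253.
Numerically: E[X] ≈ 0.00648.

E[X] = 239500800 · (2/13)^{13} = 1961990553600/302875106592253 ≈ 0.00648.


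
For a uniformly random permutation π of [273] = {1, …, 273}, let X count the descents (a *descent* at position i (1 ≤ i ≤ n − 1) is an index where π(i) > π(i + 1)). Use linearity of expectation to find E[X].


Write X = Σ X_I over i = 1, …, 272, with X_I the indicator of one descent.
There are 272 indicators.
For each fixed i, the pair (π(i), π(i+1)) is a uniformly random ordered pair of distinct values from {1, …, 273}; by symmetry P[π(i) > π(i+1)] = 1/2.
By linearity: E[X] = 272 · (1/2) = (273 − 1) · (1/2) = 136 ≈ 136.000.

E[X] = 136 = 136.000.


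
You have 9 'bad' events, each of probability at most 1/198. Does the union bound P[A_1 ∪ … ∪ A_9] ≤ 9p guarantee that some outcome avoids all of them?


Union bound: P[∪_{i=1}^{9} A_i] ≤ Σ_i P[A_i] ≤ 9·p = 9·(1/198) = 1/22.
Numerically: 1/22 ≈ 0.0455.
Is 1/22 < 1? YES.
Since P[∪ A_i] ≤ 1/22 < 1, the complement has P[∩ A_i^c] ≥ 1 − 1/22 = 21/22 > 0, so some outcome avoids every A_i.

9·p = 1/22 ≈ 0.0455; existence CERTIFIED by the union bound.


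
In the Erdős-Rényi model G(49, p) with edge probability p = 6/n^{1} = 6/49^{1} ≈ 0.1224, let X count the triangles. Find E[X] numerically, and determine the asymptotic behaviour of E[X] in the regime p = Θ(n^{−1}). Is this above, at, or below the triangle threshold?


Number of potential triangles: C(49, 3) = 18424.
Each occurs with probability p³ ≈ (0.1224)³ ≈ 1.835970e-03.
By linearity: E[X] = C(49, 3)·p³ ≈ 18424 · 1.835970e-03 ≈ 33.8259.
Here α = 1, so p = 6/n is exactly at the triangle threshold p ~ 1/n. Asymptotically E[X] → c³/6 = 6³/6 = 36 ≈ 36.0000, a bounded constant. In this regime the triangle count is asymptotically Poisson(c³/6).

E[X] ≈ 33.8259; in regime p = Θ(1/n^{1}) E[X] stays bounded (at the triangle threshold p ~ 1/n).


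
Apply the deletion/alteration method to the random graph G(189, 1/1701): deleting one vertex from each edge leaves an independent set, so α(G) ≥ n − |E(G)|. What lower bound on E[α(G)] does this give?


E[|E(G)|] = C(189, 2)·p = 17766 · (1/1701) = 94/9.
E[α(G)] ≥ n − E[|E(G)|] = 189 − 94/9 = 1607/9.
Numerically: ≈ 178.556.
(This is only a lower bound; the true E[α(G)] may be larger.)

E[α(G)] ≥ 1607/9 ≈ 178.556.


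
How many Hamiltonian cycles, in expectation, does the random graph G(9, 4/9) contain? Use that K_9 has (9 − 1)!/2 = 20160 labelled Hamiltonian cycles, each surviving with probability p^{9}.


K_9 has (9 − 1)!/2 = 20160 labelled Hamiltonian cycles.
For each such Hamiltonian cycle H, let X_H = 1 if all 9 edges of H are present in G. Then P[X_H = 1] = p^{9} = (4/9)^{9} = 262144/387420489.
By linearity of expectation: E[X] = Σ_H E[X_H] = 20160 · p^{9} = 20160 · 262144/387420489 = 587202560/43046721.
Numerically: E[X] ≈ 13.6411.

E[X] = 20160 · (4/9)^{9} = 587202560/43046721 ≈ 13.6411.


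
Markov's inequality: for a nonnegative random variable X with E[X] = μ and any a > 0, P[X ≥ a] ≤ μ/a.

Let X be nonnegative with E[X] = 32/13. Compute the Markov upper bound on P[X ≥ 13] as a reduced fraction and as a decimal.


μ = E[X] = 32/13, a = 13.
Markov: P[X ≥ 13] ≤ μ/a = (32/13)/13 = 32/169.
Numerically: ≈ 0.18935.
(Since a = 13 > μ = 2.46154, the bound 32/169 is < 1 and informative.)

P[X ≥ 13] ≤ 32/169 ≈ 0.18935.


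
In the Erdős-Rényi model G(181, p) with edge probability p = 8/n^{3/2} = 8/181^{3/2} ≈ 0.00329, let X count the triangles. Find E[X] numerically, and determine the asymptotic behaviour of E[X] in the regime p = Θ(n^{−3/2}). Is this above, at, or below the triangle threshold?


Number of potential triangles: C(181, 3) = 971970.
Each occurs with probability p³ ≈ (0.00329)³ ≈ 3.54582e-08.
By linearity: E[X] = C(181, 3)·p³ ≈ 971970 · 3.54582e-08 ≈ 0.034.
Since α = 3/2 > 1, p = c/n^{3/2} = o(1/n) is below the triangle threshold p ~ 1/n. Asymptotically E[X] ~ (c³/6)·n^{3(1−α)} = (8³/6)·n^{-1.5} → 0, so by Markov's inequality G has no triangles w.h.p.

E[X] ≈ 0.034; in regime p = Θ(1/n^{3/2}) E[X] tends to 0 (below the triangle threshold p ~ 1/n).


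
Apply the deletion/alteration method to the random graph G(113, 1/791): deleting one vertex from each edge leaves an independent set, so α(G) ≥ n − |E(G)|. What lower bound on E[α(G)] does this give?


E[|E(G)|] = C(113, 2)·p = 6328 · (1/791) = 8.
E[α(G)] ≥ n − E[|E(G)|] = 113 − 8 = 105.
Numerically: ≈ 105.00000.
(This is only a lower bound; the true E[α(G)] may be larger.)

E[α(G)] ≥ 105 ≈ 105.00000.


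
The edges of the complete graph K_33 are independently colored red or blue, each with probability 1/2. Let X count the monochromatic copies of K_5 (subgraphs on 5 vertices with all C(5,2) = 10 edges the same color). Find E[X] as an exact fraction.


Let X = Σ_S X_S over the C(33, 5) = 237336 subsets S of size 5, where X_S = 1 if the K_5 on S is monochromatic.
For a fixed S, the K_5 on S has C(5, 2) = 10 edges. P[all 10 edges red] = (1/2)^10, and likewise for blue, so P[monochromatic] = 2·(1/2)^10 = 2^{1 − 10} = 1/512.
Summing: E[X] = C(33, 5) · 2^{1 − 10} = 237336 · 1/512 = 29667/64.
Numerically: E[X] ≈ 463.547.

E[X] = C(33,5)·2^(1−C(5,2)) = 29667/64 ≈ 463.547.


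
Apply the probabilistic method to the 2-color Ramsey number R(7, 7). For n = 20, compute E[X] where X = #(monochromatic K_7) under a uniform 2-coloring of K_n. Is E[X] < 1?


E[X] = C(20, 7) · 2^{1 − 21} = 77520 · 2^{−20} = 77520/1048576.
As a reduced fraction: E[X] = 4845/65536 ≈ 0.07393.
Is E[X] < 1? YES.
Since E[X] < 1, there exists a 2-coloring of K_{20} with no monochromatic K_7; hence R(7, 7) > 20.

E[X] = 4845/65536 ≈ 0.07393; E[X] < 1, so R(7, 7) > 20.


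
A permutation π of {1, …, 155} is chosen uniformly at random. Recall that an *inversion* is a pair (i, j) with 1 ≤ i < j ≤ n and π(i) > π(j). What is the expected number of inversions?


Write X = Σ X_I over the C(155, 2) = 11935 pairs i < j, with X_I the indicator of one inversion.
There are 11935 indicators.
For each fixed pair i < j, the values π(i) and π(j) are two distinct elements of {1, …, 155} in uniformly random order; by symmetry P[π(i) > π(j)] = 1/2.
By linearity: E[X] = 11935 · (1/2) = C(155, 2) · (1/2) = 11935/2 = 11935/2 ≈ 5967.500.

E[X] = 11935/2 = 5967.500.


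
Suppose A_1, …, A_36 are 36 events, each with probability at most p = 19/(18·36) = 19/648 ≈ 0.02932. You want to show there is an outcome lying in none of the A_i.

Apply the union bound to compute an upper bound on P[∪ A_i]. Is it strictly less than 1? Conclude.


Union bound: P[∪_{i=1}^{36} A_i] ≤ Σ_i P[A_i] ≤ 36·p = 36·(19/648) = 19/18.
Numerically: 19/18 ≈ 1.05556.
Is 19/18 < 1? NO.
Since the bound 19/18 is ≥ 1, the union bound is uninformative here; it does NOT by itself certify existence.

36·p = 19/18 ≈ 1.05556; existence NOT certified by the union bound.


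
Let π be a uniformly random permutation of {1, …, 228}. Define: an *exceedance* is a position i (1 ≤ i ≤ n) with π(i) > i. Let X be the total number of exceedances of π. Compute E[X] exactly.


Write X = Σ_{i=1}^{228} X_i, where X_i = 1_{π(i) > i}.
For each fixed i, π(i) is uniform over {1, …, 228} (marginal of a uniform permutation), so P[π(i) > i] = (n − i)/n. Summing: Σ_{i=1}^{228} (n − i)/n = (0 + 1 + … + 227)/228 = 228(228 − 1)/(2·228) = (228 − 1)/2.
Hence E[X] = Σ_{i=1}^{228} (228 − i)/228 = 227/2 ≈ 113.50000.

E[X] = 227/2 = 113.50000.


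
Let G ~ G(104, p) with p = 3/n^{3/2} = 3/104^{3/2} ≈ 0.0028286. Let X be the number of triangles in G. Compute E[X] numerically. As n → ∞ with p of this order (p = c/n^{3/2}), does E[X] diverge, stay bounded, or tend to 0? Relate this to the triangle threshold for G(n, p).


Number of potential triangles: C(104, 3) = 182104.
Each occurs with probability p³ ≈ (0.0028286)³ ≈ 2.26315207e-08.
By linearity: E[X] = C(104, 3)·p³ ≈ 182104 · 2.26315207e-08 ≈ 0.004121.
Since α = 3/2 > 1, p = c/n^{3/2} = o(1/n) is below the triangle threshold p ~ 1/n. Asymptotically E[X] ~ (c³/6)·n^{3(1−α)} = (3³/6)·n^{-1.5} → 0, so by Markov's inequality G has no triangles w.h.p.

E[X] ≈ 0.004121; in regime p = Θ(1/n^{3/2}) E[X] tends to 0 (below the triangle threshold p ~ 1/n).


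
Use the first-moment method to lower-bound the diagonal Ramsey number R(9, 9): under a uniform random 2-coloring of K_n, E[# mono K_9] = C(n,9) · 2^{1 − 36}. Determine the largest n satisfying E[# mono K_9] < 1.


We need C(n, 9) · 2^{1 − 36} < 1, i.e. C(n, 9) < 2^{36 − 1} = 34359738368.
Check values of n near the boundary:
  n = 61: C(61, 9) = 17341763505; 17341763505 < 34359738368? YES
  n = 62: C(62, 9) = 20286591270; 20286591270 < 34359738368? YES
  n = 63: C(63, 9) = 23667689815; 23667689815 < 34359738368? YES
  n = 64: C(64, 9) = 27540584512; 27540584512 < 34359738368? YES
  n = 65: C(65, 9) = 31966749880; 31966749880 < 34359738368? YES
  n = 66: C(66, 9) = 37014131440; 37014131440 < 34359738368? NO
  n = 67: C(67, 9) = 42757703560; 42757703560 < 34359738368? NO
The largest n with C(n, 9) < 34359738368 is n = 65 (where E[X] = 3995843735/4294967296 ≈ 0.9304). Hence R(9, 9) > 65, i.e. R(9, 9) ≥ 66.

Largest n = 65; hence R(9, 9) > 65.


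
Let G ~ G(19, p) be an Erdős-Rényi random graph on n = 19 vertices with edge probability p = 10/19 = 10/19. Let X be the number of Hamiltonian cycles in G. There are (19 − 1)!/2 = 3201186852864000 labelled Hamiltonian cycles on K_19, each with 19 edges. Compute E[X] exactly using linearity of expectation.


K_19 has (19 − 1)!/2 = 3201186852864000 labelled Hamiltonian cycles.
For each such Hamiltonian cycle H, let X_H = 1 if all 19 edges of H are present in G. Then P[X_H = 1] = p^{19} = (10/19)^{19} = 10000000000000000000/1978419655660313589123979.
By linearity: E[X] = Σ_H E[X_H] = 3201186852864000 · p^{19} = 3201186852864000 · 10000000000000000000/1978419655660313589123979 = 32011868528640000000000000000000000/1978419655660313589123979.
Numerically: E[X] ≈ 1.61805e+10.

E[X] = 3201186852864000 · (10/19)^{19} = 32011868528640000000000000000000000/1978419655660313589123979 ≈ 1.61805e+10.


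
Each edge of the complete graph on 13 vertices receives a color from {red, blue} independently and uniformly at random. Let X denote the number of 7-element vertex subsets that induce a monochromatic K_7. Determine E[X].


Let X = Σ_S X_S over the C(13, 7) = 1716 subsets S of size 7, where X_S = 1 if the K_7 on S is monochromatic.
For a fixed S, the K_7 on S has C(7, 2) = 21 edges. P[all 21 edges red] = (1/2)^21, and likewise for blue, so P[monochromatic] = 2·(1/2)^21 = 2^{1 − 21} = 1/1048576.
By linearity: E[X] = C(13, 7) · 2^{1 − 21} = 1716 · 1/1048576 = 429/262144.
Numerically: E[X] ≈ 0.00164.

E[X] = C(13,7)·2^(1−C(7,2)) = 429/262144 ≈ 0.00164.


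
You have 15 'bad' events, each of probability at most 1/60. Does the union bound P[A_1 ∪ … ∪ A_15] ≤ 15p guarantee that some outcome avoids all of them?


Union bound: P[∪_{i=1}^{15} A_i] ≤ Σ_i P[A_i] ≤ 15·p = 15·(1/60) = 1/4.
Numerically: 1/4 ≈ 0.250000.
Is 1/4 < 1? YES.
Since P[∪ A_i] ≤ 1/4 < 1, the complement has P[∩ A_i^c] ≥ 1 − 1/4 = 3/4 > 0, so some outcome avoids every A_i.

15·p = 1/4 ≈ 0.250000; existence CERTIFIED by the union bound.


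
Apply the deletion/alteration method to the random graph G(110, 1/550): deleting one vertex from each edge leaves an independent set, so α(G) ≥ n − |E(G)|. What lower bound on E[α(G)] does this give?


E[|E(G)|] = C(110, 2)·p = 5995 · (1/550) = 109/10.
E[α(G)] ≥ n − E[|E(G)|] = 110 − 109/10 = 991/10.
Numerically: ≈ 99.100.
(This is only a lower bound; the true E[α(G)] may be larger.)

E[α(G)] ≥ 991/10 ≈ 99.100.


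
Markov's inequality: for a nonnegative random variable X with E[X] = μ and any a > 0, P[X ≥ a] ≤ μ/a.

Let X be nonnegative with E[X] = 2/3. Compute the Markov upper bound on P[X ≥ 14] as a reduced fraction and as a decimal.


μ = E[X] = 2/3, a = 14.
Markov: P[X ≥ 14] ≤ μ/a = (2/3)/14 = 1/21.
Numerically: ≈ 0.0476.
(Since a = 14 > μ = 0.6667, the bound 1/21 is < 1 and informative.)

P[X ≥ 14] ≤ 1/21 ≈ 0.0476.
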